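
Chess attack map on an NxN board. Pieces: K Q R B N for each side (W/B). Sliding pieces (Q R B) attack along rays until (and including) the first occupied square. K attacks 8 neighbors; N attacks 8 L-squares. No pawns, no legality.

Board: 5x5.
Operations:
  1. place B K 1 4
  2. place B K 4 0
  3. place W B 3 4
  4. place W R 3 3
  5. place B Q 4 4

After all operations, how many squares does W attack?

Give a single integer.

Answer: 10

Derivation:
Op 1: place BK@(1,4)
Op 2: place BK@(4,0)
Op 3: place WB@(3,4)
Op 4: place WR@(3,3)
Op 5: place BQ@(4,4)
Per-piece attacks for W:
  WR@(3,3): attacks (3,4) (3,2) (3,1) (3,0) (4,3) (2,3) (1,3) (0,3) [ray(0,1) blocked at (3,4)]
  WB@(3,4): attacks (4,3) (2,3) (1,2) (0,1)
Union (10 distinct): (0,1) (0,3) (1,2) (1,3) (2,3) (3,0) (3,1) (3,2) (3,4) (4,3)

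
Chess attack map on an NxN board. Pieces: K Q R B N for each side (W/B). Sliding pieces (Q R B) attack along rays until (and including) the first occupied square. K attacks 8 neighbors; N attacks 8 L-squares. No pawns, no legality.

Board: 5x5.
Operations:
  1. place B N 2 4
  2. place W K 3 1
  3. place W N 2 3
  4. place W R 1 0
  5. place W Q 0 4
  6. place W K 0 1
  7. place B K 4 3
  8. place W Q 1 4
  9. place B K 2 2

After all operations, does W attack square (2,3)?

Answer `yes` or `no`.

Answer: yes

Derivation:
Op 1: place BN@(2,4)
Op 2: place WK@(3,1)
Op 3: place WN@(2,3)
Op 4: place WR@(1,0)
Op 5: place WQ@(0,4)
Op 6: place WK@(0,1)
Op 7: place BK@(4,3)
Op 8: place WQ@(1,4)
Op 9: place BK@(2,2)
Per-piece attacks for W:
  WK@(0,1): attacks (0,2) (0,0) (1,1) (1,2) (1,0)
  WQ@(0,4): attacks (0,3) (0,2) (0,1) (1,4) (1,3) (2,2) [ray(0,-1) blocked at (0,1); ray(1,0) blocked at (1,4); ray(1,-1) blocked at (2,2)]
  WR@(1,0): attacks (1,1) (1,2) (1,3) (1,4) (2,0) (3,0) (4,0) (0,0) [ray(0,1) blocked at (1,4)]
  WQ@(1,4): attacks (1,3) (1,2) (1,1) (1,0) (2,4) (0,4) (2,3) (0,3) [ray(0,-1) blocked at (1,0); ray(1,0) blocked at (2,4); ray(-1,0) blocked at (0,4); ray(1,-1) blocked at (2,3)]
  WN@(2,3): attacks (4,4) (0,4) (3,1) (4,2) (1,1) (0,2)
  WK@(3,1): attacks (3,2) (3,0) (4,1) (2,1) (4,2) (4,0) (2,2) (2,0)
W attacks (2,3): yes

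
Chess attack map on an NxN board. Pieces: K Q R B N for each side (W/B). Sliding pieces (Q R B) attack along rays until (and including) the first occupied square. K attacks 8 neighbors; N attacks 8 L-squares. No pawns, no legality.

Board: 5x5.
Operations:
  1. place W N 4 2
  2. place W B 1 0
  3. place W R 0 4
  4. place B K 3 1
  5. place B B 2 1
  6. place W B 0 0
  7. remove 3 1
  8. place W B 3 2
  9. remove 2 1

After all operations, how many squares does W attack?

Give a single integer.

Answer: 18

Derivation:
Op 1: place WN@(4,2)
Op 2: place WB@(1,0)
Op 3: place WR@(0,4)
Op 4: place BK@(3,1)
Op 5: place BB@(2,1)
Op 6: place WB@(0,0)
Op 7: remove (3,1)
Op 8: place WB@(3,2)
Op 9: remove (2,1)
Per-piece attacks for W:
  WB@(0,0): attacks (1,1) (2,2) (3,3) (4,4)
  WR@(0,4): attacks (0,3) (0,2) (0,1) (0,0) (1,4) (2,4) (3,4) (4,4) [ray(0,-1) blocked at (0,0)]
  WB@(1,0): attacks (2,1) (3,2) (0,1) [ray(1,1) blocked at (3,2)]
  WB@(3,2): attacks (4,3) (4,1) (2,3) (1,4) (2,1) (1,0) [ray(-1,-1) blocked at (1,0)]
  WN@(4,2): attacks (3,4) (2,3) (3,0) (2,1)
Union (18 distinct): (0,0) (0,1) (0,2) (0,3) (1,0) (1,1) (1,4) (2,1) (2,2) (2,3) (2,4) (3,0) (3,2) (3,3) (3,4) (4,1) (4,3) (4,4)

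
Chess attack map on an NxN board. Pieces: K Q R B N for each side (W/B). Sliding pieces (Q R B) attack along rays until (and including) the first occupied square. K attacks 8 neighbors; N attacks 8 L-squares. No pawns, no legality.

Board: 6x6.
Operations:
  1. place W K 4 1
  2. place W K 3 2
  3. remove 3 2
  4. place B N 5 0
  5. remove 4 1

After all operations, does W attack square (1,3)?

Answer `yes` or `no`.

Answer: no

Derivation:
Op 1: place WK@(4,1)
Op 2: place WK@(3,2)
Op 3: remove (3,2)
Op 4: place BN@(5,0)
Op 5: remove (4,1)
Per-piece attacks for W:
W attacks (1,3): no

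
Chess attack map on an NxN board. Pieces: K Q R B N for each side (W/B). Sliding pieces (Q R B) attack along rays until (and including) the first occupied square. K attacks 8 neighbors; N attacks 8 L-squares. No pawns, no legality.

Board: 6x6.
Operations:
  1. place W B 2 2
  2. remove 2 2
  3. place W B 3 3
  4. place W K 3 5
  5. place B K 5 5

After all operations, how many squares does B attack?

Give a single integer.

Op 1: place WB@(2,2)
Op 2: remove (2,2)
Op 3: place WB@(3,3)
Op 4: place WK@(3,5)
Op 5: place BK@(5,5)
Per-piece attacks for B:
  BK@(5,5): attacks (5,4) (4,5) (4,4)
Union (3 distinct): (4,4) (4,5) (5,4)

Answer: 3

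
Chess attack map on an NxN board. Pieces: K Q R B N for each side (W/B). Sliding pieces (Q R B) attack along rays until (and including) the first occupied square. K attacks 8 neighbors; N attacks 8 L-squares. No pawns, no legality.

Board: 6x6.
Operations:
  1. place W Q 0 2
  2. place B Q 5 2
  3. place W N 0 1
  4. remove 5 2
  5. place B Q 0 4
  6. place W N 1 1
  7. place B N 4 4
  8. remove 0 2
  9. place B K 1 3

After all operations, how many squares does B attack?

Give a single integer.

Answer: 17

Derivation:
Op 1: place WQ@(0,2)
Op 2: place BQ@(5,2)
Op 3: place WN@(0,1)
Op 4: remove (5,2)
Op 5: place BQ@(0,4)
Op 6: place WN@(1,1)
Op 7: place BN@(4,4)
Op 8: remove (0,2)
Op 9: place BK@(1,3)
Per-piece attacks for B:
  BQ@(0,4): attacks (0,5) (0,3) (0,2) (0,1) (1,4) (2,4) (3,4) (4,4) (1,5) (1,3) [ray(0,-1) blocked at (0,1); ray(1,0) blocked at (4,4); ray(1,-1) blocked at (1,3)]
  BK@(1,3): attacks (1,4) (1,2) (2,3) (0,3) (2,4) (2,2) (0,4) (0,2)
  BN@(4,4): attacks (2,5) (5,2) (3,2) (2,3)
Union (17 distinct): (0,1) (0,2) (0,3) (0,4) (0,5) (1,2) (1,3) (1,4) (1,5) (2,2) (2,3) (2,4) (2,5) (3,2) (3,4) (4,4) (5,2)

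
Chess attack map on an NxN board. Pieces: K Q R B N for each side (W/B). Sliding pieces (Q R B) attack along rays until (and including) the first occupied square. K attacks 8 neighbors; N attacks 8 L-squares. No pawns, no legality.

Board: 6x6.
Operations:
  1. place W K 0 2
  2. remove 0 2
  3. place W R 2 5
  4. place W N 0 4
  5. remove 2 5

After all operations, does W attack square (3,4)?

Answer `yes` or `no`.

Op 1: place WK@(0,2)
Op 2: remove (0,2)
Op 3: place WR@(2,5)
Op 4: place WN@(0,4)
Op 5: remove (2,5)
Per-piece attacks for W:
  WN@(0,4): attacks (2,5) (1,2) (2,3)
W attacks (3,4): no

Answer: no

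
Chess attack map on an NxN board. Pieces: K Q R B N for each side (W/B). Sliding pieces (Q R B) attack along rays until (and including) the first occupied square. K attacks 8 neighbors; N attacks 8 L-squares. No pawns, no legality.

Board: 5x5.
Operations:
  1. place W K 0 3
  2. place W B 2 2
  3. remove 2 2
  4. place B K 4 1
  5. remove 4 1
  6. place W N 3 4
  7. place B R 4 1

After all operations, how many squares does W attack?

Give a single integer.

Answer: 7

Derivation:
Op 1: place WK@(0,3)
Op 2: place WB@(2,2)
Op 3: remove (2,2)
Op 4: place BK@(4,1)
Op 5: remove (4,1)
Op 6: place WN@(3,4)
Op 7: place BR@(4,1)
Per-piece attacks for W:
  WK@(0,3): attacks (0,4) (0,2) (1,3) (1,4) (1,2)
  WN@(3,4): attacks (4,2) (2,2) (1,3)
Union (7 distinct): (0,2) (0,4) (1,2) (1,3) (1,4) (2,2) (4,2)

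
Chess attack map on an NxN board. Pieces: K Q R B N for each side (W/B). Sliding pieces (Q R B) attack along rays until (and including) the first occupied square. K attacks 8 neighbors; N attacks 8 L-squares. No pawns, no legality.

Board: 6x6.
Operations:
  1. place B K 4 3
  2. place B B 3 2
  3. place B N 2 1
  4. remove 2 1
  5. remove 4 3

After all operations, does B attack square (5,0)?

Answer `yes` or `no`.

Op 1: place BK@(4,3)
Op 2: place BB@(3,2)
Op 3: place BN@(2,1)
Op 4: remove (2,1)
Op 5: remove (4,3)
Per-piece attacks for B:
  BB@(3,2): attacks (4,3) (5,4) (4,1) (5,0) (2,3) (1,4) (0,5) (2,1) (1,0)
B attacks (5,0): yes

Answer: yes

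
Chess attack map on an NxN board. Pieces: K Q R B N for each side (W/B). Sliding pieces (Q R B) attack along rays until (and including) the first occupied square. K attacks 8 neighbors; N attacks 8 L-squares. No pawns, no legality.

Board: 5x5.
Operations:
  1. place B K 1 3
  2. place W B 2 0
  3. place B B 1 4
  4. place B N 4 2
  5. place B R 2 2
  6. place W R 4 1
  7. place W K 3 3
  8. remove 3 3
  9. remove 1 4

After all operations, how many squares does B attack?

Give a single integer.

Op 1: place BK@(1,3)
Op 2: place WB@(2,0)
Op 3: place BB@(1,4)
Op 4: place BN@(4,2)
Op 5: place BR@(2,2)
Op 6: place WR@(4,1)
Op 7: place WK@(3,3)
Op 8: remove (3,3)
Op 9: remove (1,4)
Per-piece attacks for B:
  BK@(1,3): attacks (1,4) (1,2) (2,3) (0,3) (2,4) (2,2) (0,4) (0,2)
  BR@(2,2): attacks (2,3) (2,4) (2,1) (2,0) (3,2) (4,2) (1,2) (0,2) [ray(0,-1) blocked at (2,0); ray(1,0) blocked at (4,2)]
  BN@(4,2): attacks (3,4) (2,3) (3,0) (2,1)
Union (14 distinct): (0,2) (0,3) (0,4) (1,2) (1,4) (2,0) (2,1) (2,2) (2,3) (2,4) (3,0) (3,2) (3,4) (4,2)

Answer: 14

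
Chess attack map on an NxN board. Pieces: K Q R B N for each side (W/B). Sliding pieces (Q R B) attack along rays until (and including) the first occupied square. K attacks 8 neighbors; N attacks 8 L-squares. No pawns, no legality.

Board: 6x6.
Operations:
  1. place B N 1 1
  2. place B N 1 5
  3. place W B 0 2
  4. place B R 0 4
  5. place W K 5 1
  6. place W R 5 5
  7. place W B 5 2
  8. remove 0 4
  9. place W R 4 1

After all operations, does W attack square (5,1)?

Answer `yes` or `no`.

Answer: yes

Derivation:
Op 1: place BN@(1,1)
Op 2: place BN@(1,5)
Op 3: place WB@(0,2)
Op 4: place BR@(0,4)
Op 5: place WK@(5,1)
Op 6: place WR@(5,5)
Op 7: place WB@(5,2)
Op 8: remove (0,4)
Op 9: place WR@(4,1)
Per-piece attacks for W:
  WB@(0,2): attacks (1,3) (2,4) (3,5) (1,1) [ray(1,-1) blocked at (1,1)]
  WR@(4,1): attacks (4,2) (4,3) (4,4) (4,5) (4,0) (5,1) (3,1) (2,1) (1,1) [ray(1,0) blocked at (5,1); ray(-1,0) blocked at (1,1)]
  WK@(5,1): attacks (5,2) (5,0) (4,1) (4,2) (4,0)
  WB@(5,2): attacks (4,3) (3,4) (2,5) (4,1) [ray(-1,-1) blocked at (4,1)]
  WR@(5,5): attacks (5,4) (5,3) (5,2) (4,5) (3,5) (2,5) (1,5) [ray(0,-1) blocked at (5,2); ray(-1,0) blocked at (1,5)]
W attacks (5,1): yes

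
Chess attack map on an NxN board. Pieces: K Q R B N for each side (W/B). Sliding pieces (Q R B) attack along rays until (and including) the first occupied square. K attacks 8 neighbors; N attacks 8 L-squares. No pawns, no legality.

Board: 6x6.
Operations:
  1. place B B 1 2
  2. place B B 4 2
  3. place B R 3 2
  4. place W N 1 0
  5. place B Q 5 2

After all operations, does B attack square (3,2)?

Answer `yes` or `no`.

Answer: no

Derivation:
Op 1: place BB@(1,2)
Op 2: place BB@(4,2)
Op 3: place BR@(3,2)
Op 4: place WN@(1,0)
Op 5: place BQ@(5,2)
Per-piece attacks for B:
  BB@(1,2): attacks (2,3) (3,4) (4,5) (2,1) (3,0) (0,3) (0,1)
  BR@(3,2): attacks (3,3) (3,4) (3,5) (3,1) (3,0) (4,2) (2,2) (1,2) [ray(1,0) blocked at (4,2); ray(-1,0) blocked at (1,2)]
  BB@(4,2): attacks (5,3) (5,1) (3,3) (2,4) (1,5) (3,1) (2,0)
  BQ@(5,2): attacks (5,3) (5,4) (5,5) (5,1) (5,0) (4,2) (4,3) (3,4) (2,5) (4,1) (3,0) [ray(-1,0) blocked at (4,2)]
B attacks (3,2): no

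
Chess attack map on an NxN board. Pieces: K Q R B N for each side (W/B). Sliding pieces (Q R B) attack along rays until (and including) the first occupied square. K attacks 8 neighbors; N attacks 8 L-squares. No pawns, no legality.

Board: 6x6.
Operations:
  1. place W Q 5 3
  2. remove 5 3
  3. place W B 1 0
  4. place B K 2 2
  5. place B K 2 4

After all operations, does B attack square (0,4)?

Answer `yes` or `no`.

Answer: no

Derivation:
Op 1: place WQ@(5,3)
Op 2: remove (5,3)
Op 3: place WB@(1,0)
Op 4: place BK@(2,2)
Op 5: place BK@(2,4)
Per-piece attacks for B:
  BK@(2,2): attacks (2,3) (2,1) (3,2) (1,2) (3,3) (3,1) (1,3) (1,1)
  BK@(2,4): attacks (2,5) (2,3) (3,4) (1,4) (3,5) (3,3) (1,5) (1,3)
B attacks (0,4): no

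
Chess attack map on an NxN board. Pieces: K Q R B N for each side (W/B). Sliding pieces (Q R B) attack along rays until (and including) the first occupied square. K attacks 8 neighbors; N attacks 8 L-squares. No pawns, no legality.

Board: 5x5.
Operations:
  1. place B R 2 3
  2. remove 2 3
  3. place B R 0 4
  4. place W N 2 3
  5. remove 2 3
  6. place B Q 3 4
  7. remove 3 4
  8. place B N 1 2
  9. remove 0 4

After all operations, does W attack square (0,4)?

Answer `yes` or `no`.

Op 1: place BR@(2,3)
Op 2: remove (2,3)
Op 3: place BR@(0,4)
Op 4: place WN@(2,3)
Op 5: remove (2,3)
Op 6: place BQ@(3,4)
Op 7: remove (3,4)
Op 8: place BN@(1,2)
Op 9: remove (0,4)
Per-piece attacks for W:
W attacks (0,4): no

Answer: no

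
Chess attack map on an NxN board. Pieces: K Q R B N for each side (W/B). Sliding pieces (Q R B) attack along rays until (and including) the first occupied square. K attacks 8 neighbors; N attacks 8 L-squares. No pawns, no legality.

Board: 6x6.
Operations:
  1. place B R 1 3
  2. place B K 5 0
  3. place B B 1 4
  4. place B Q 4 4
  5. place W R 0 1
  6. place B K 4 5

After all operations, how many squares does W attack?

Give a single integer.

Op 1: place BR@(1,3)
Op 2: place BK@(5,0)
Op 3: place BB@(1,4)
Op 4: place BQ@(4,4)
Op 5: place WR@(0,1)
Op 6: place BK@(4,5)
Per-piece attacks for W:
  WR@(0,1): attacks (0,2) (0,3) (0,4) (0,5) (0,0) (1,1) (2,1) (3,1) (4,1) (5,1)
Union (10 distinct): (0,0) (0,2) (0,3) (0,4) (0,5) (1,1) (2,1) (3,1) (4,1) (5,1)

Answer: 10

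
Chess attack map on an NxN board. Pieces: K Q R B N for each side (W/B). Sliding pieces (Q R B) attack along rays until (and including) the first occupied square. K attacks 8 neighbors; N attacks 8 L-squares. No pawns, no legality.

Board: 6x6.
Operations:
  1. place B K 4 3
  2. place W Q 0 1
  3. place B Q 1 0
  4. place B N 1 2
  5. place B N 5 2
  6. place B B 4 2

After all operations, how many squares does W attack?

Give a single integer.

Op 1: place BK@(4,3)
Op 2: place WQ@(0,1)
Op 3: place BQ@(1,0)
Op 4: place BN@(1,2)
Op 5: place BN@(5,2)
Op 6: place BB@(4,2)
Per-piece attacks for W:
  WQ@(0,1): attacks (0,2) (0,3) (0,4) (0,5) (0,0) (1,1) (2,1) (3,1) (4,1) (5,1) (1,2) (1,0) [ray(1,1) blocked at (1,2); ray(1,-1) blocked at (1,0)]
Union (12 distinct): (0,0) (0,2) (0,3) (0,4) (0,5) (1,0) (1,1) (1,2) (2,1) (3,1) (4,1) (5,1)

Answer: 12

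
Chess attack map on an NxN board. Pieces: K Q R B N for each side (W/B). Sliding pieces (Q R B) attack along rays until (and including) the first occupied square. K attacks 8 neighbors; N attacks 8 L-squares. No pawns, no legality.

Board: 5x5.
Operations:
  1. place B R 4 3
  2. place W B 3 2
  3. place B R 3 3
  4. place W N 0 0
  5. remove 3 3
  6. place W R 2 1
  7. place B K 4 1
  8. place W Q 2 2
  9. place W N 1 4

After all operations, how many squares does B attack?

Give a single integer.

Answer: 11

Derivation:
Op 1: place BR@(4,3)
Op 2: place WB@(3,2)
Op 3: place BR@(3,3)
Op 4: place WN@(0,0)
Op 5: remove (3,3)
Op 6: place WR@(2,1)
Op 7: place BK@(4,1)
Op 8: place WQ@(2,2)
Op 9: place WN@(1,4)
Per-piece attacks for B:
  BK@(4,1): attacks (4,2) (4,0) (3,1) (3,2) (3,0)
  BR@(4,3): attacks (4,4) (4,2) (4,1) (3,3) (2,3) (1,3) (0,3) [ray(0,-1) blocked at (4,1)]
Union (11 distinct): (0,3) (1,3) (2,3) (3,0) (3,1) (3,2) (3,3) (4,0) (4,1) (4,2) (4,4)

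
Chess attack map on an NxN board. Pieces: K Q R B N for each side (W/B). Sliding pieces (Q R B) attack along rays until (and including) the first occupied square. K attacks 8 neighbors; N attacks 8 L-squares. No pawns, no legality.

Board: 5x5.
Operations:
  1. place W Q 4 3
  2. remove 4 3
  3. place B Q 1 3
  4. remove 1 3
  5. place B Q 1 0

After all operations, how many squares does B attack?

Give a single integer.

Answer: 12

Derivation:
Op 1: place WQ@(4,3)
Op 2: remove (4,3)
Op 3: place BQ@(1,3)
Op 4: remove (1,3)
Op 5: place BQ@(1,0)
Per-piece attacks for B:
  BQ@(1,0): attacks (1,1) (1,2) (1,3) (1,4) (2,0) (3,0) (4,0) (0,0) (2,1) (3,2) (4,3) (0,1)
Union (12 distinct): (0,0) (0,1) (1,1) (1,2) (1,3) (1,4) (2,0) (2,1) (3,0) (3,2) (4,0) (4,3)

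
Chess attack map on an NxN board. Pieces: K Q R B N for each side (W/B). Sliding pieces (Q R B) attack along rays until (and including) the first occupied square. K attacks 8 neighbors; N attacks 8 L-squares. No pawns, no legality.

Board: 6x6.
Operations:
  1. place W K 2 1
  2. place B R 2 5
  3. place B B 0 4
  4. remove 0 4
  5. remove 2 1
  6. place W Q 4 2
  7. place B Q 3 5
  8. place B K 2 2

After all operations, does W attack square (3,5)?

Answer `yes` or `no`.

Answer: no

Derivation:
Op 1: place WK@(2,1)
Op 2: place BR@(2,5)
Op 3: place BB@(0,4)
Op 4: remove (0,4)
Op 5: remove (2,1)
Op 6: place WQ@(4,2)
Op 7: place BQ@(3,5)
Op 8: place BK@(2,2)
Per-piece attacks for W:
  WQ@(4,2): attacks (4,3) (4,4) (4,5) (4,1) (4,0) (5,2) (3,2) (2,2) (5,3) (5,1) (3,3) (2,4) (1,5) (3,1) (2,0) [ray(-1,0) blocked at (2,2)]
W attacks (3,5): no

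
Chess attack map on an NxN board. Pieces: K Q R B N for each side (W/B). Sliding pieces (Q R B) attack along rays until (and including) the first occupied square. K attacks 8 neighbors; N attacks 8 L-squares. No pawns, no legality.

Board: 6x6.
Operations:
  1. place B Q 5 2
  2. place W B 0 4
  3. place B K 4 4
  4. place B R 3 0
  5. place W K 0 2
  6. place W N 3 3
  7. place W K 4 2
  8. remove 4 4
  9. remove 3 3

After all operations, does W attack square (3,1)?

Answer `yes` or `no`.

Op 1: place BQ@(5,2)
Op 2: place WB@(0,4)
Op 3: place BK@(4,4)
Op 4: place BR@(3,0)
Op 5: place WK@(0,2)
Op 6: place WN@(3,3)
Op 7: place WK@(4,2)
Op 8: remove (4,4)
Op 9: remove (3,3)
Per-piece attacks for W:
  WK@(0,2): attacks (0,3) (0,1) (1,2) (1,3) (1,1)
  WB@(0,4): attacks (1,5) (1,3) (2,2) (3,1) (4,0)
  WK@(4,2): attacks (4,3) (4,1) (5,2) (3,2) (5,3) (5,1) (3,3) (3,1)
W attacks (3,1): yes

Answer: yes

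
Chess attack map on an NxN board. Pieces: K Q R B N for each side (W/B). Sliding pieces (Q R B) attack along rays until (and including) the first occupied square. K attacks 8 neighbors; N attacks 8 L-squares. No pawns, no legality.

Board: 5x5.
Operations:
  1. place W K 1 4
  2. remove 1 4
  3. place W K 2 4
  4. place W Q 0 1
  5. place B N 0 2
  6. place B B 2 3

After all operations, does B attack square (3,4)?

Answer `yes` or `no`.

Answer: yes

Derivation:
Op 1: place WK@(1,4)
Op 2: remove (1,4)
Op 3: place WK@(2,4)
Op 4: place WQ@(0,1)
Op 5: place BN@(0,2)
Op 6: place BB@(2,3)
Per-piece attacks for B:
  BN@(0,2): attacks (1,4) (2,3) (1,0) (2,1)
  BB@(2,3): attacks (3,4) (3,2) (4,1) (1,4) (1,2) (0,1) [ray(-1,-1) blocked at (0,1)]
B attacks (3,4): yes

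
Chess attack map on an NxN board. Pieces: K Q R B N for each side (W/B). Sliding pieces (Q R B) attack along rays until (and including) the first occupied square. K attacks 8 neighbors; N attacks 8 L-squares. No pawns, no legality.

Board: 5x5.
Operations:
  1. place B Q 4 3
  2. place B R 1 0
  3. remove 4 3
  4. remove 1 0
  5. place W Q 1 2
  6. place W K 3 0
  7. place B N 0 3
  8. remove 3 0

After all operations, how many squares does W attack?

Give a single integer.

Op 1: place BQ@(4,3)
Op 2: place BR@(1,0)
Op 3: remove (4,3)
Op 4: remove (1,0)
Op 5: place WQ@(1,2)
Op 6: place WK@(3,0)
Op 7: place BN@(0,3)
Op 8: remove (3,0)
Per-piece attacks for W:
  WQ@(1,2): attacks (1,3) (1,4) (1,1) (1,0) (2,2) (3,2) (4,2) (0,2) (2,3) (3,4) (2,1) (3,0) (0,3) (0,1) [ray(-1,1) blocked at (0,3)]
Union (14 distinct): (0,1) (0,2) (0,3) (1,0) (1,1) (1,3) (1,4) (2,1) (2,2) (2,3) (3,0) (3,2) (3,4) (4,2)

Answer: 14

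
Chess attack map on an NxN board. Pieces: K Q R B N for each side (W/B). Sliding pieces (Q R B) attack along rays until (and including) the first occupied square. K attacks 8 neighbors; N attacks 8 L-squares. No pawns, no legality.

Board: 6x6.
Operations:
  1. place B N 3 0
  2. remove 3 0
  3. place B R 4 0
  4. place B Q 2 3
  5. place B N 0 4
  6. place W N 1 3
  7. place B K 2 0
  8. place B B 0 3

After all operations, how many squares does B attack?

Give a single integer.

Answer: 25

Derivation:
Op 1: place BN@(3,0)
Op 2: remove (3,0)
Op 3: place BR@(4,0)
Op 4: place BQ@(2,3)
Op 5: place BN@(0,4)
Op 6: place WN@(1,3)
Op 7: place BK@(2,0)
Op 8: place BB@(0,3)
Per-piece attacks for B:
  BB@(0,3): attacks (1,4) (2,5) (1,2) (2,1) (3,0)
  BN@(0,4): attacks (2,5) (1,2) (2,3)
  BK@(2,0): attacks (2,1) (3,0) (1,0) (3,1) (1,1)
  BQ@(2,3): attacks (2,4) (2,5) (2,2) (2,1) (2,0) (3,3) (4,3) (5,3) (1,3) (3,4) (4,5) (3,2) (4,1) (5,0) (1,4) (0,5) (1,2) (0,1) [ray(0,-1) blocked at (2,0); ray(-1,0) blocked at (1,3)]
  BR@(4,0): attacks (4,1) (4,2) (4,3) (4,4) (4,5) (5,0) (3,0) (2,0) [ray(-1,0) blocked at (2,0)]
Union (25 distinct): (0,1) (0,5) (1,0) (1,1) (1,2) (1,3) (1,4) (2,0) (2,1) (2,2) (2,3) (2,4) (2,5) (3,0) (3,1) (3,2) (3,3) (3,4) (4,1) (4,2) (4,3) (4,4) (4,5) (5,0) (5,3)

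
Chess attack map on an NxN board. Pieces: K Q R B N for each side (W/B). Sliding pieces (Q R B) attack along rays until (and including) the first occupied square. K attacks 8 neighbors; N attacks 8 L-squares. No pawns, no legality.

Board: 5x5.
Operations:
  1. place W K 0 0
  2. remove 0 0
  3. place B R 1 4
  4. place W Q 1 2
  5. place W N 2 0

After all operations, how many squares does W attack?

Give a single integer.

Answer: 16

Derivation:
Op 1: place WK@(0,0)
Op 2: remove (0,0)
Op 3: place BR@(1,4)
Op 4: place WQ@(1,2)
Op 5: place WN@(2,0)
Per-piece attacks for W:
  WQ@(1,2): attacks (1,3) (1,4) (1,1) (1,0) (2,2) (3,2) (4,2) (0,2) (2,3) (3,4) (2,1) (3,0) (0,3) (0,1) [ray(0,1) blocked at (1,4)]
  WN@(2,0): attacks (3,2) (4,1) (1,2) (0,1)
Union (16 distinct): (0,1) (0,2) (0,3) (1,0) (1,1) (1,2) (1,3) (1,4) (2,1) (2,2) (2,3) (3,0) (3,2) (3,4) (4,1) (4,2)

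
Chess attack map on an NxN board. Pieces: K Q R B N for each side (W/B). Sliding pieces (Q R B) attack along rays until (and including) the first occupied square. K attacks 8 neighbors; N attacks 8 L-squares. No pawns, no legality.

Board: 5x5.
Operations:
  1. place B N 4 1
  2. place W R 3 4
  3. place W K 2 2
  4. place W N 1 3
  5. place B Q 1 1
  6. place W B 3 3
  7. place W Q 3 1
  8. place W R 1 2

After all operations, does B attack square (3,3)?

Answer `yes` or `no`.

Answer: yes

Derivation:
Op 1: place BN@(4,1)
Op 2: place WR@(3,4)
Op 3: place WK@(2,2)
Op 4: place WN@(1,3)
Op 5: place BQ@(1,1)
Op 6: place WB@(3,3)
Op 7: place WQ@(3,1)
Op 8: place WR@(1,2)
Per-piece attacks for B:
  BQ@(1,1): attacks (1,2) (1,0) (2,1) (3,1) (0,1) (2,2) (2,0) (0,2) (0,0) [ray(0,1) blocked at (1,2); ray(1,0) blocked at (3,1); ray(1,1) blocked at (2,2)]
  BN@(4,1): attacks (3,3) (2,2) (2,0)
B attacks (3,3): yes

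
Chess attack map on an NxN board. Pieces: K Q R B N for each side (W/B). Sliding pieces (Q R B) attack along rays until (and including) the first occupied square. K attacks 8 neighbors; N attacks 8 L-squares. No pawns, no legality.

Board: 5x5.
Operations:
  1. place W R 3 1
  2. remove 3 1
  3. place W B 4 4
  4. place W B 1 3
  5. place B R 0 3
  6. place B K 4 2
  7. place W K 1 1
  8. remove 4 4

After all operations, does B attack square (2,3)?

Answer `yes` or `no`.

Answer: no

Derivation:
Op 1: place WR@(3,1)
Op 2: remove (3,1)
Op 3: place WB@(4,4)
Op 4: place WB@(1,3)
Op 5: place BR@(0,3)
Op 6: place BK@(4,2)
Op 7: place WK@(1,1)
Op 8: remove (4,4)
Per-piece attacks for B:
  BR@(0,3): attacks (0,4) (0,2) (0,1) (0,0) (1,3) [ray(1,0) blocked at (1,3)]
  BK@(4,2): attacks (4,3) (4,1) (3,2) (3,3) (3,1)
B attacks (2,3): no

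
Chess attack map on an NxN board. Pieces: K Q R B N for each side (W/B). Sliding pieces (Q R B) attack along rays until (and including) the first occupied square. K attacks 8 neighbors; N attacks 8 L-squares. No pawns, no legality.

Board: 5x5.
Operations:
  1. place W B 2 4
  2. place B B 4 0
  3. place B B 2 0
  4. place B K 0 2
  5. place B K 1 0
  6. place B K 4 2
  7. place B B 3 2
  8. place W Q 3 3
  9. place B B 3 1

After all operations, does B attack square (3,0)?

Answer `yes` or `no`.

Answer: no

Derivation:
Op 1: place WB@(2,4)
Op 2: place BB@(4,0)
Op 3: place BB@(2,0)
Op 4: place BK@(0,2)
Op 5: place BK@(1,0)
Op 6: place BK@(4,2)
Op 7: place BB@(3,2)
Op 8: place WQ@(3,3)
Op 9: place BB@(3,1)
Per-piece attacks for B:
  BK@(0,2): attacks (0,3) (0,1) (1,2) (1,3) (1,1)
  BK@(1,0): attacks (1,1) (2,0) (0,0) (2,1) (0,1)
  BB@(2,0): attacks (3,1) (1,1) (0,2) [ray(1,1) blocked at (3,1); ray(-1,1) blocked at (0,2)]
  BB@(3,1): attacks (4,2) (4,0) (2,2) (1,3) (0,4) (2,0) [ray(1,1) blocked at (4,2); ray(1,-1) blocked at (4,0); ray(-1,-1) blocked at (2,0)]
  BB@(3,2): attacks (4,3) (4,1) (2,3) (1,4) (2,1) (1,0) [ray(-1,-1) blocked at (1,0)]
  BB@(4,0): attacks (3,1) [ray(-1,1) blocked at (3,1)]
  BK@(4,2): attacks (4,3) (4,1) (3,2) (3,3) (3,1)
B attacks (3,0): no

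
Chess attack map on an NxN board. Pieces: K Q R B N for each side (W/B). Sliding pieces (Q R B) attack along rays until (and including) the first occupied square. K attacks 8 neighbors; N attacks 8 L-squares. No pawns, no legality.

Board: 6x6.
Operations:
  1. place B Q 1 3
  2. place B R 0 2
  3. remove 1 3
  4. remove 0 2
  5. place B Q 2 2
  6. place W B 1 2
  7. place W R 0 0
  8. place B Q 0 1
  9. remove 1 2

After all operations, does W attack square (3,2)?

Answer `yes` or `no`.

Answer: no

Derivation:
Op 1: place BQ@(1,3)
Op 2: place BR@(0,2)
Op 3: remove (1,3)
Op 4: remove (0,2)
Op 5: place BQ@(2,2)
Op 6: place WB@(1,2)
Op 7: place WR@(0,0)
Op 8: place BQ@(0,1)
Op 9: remove (1,2)
Per-piece attacks for W:
  WR@(0,0): attacks (0,1) (1,0) (2,0) (3,0) (4,0) (5,0) [ray(0,1) blocked at (0,1)]
W attacks (3,2): no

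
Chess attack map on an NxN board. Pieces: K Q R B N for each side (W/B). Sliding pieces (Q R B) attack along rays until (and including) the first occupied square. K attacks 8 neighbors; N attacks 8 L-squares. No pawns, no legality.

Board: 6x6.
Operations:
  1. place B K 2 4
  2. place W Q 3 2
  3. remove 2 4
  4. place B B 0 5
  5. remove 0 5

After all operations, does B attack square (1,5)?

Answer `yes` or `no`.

Op 1: place BK@(2,4)
Op 2: place WQ@(3,2)
Op 3: remove (2,4)
Op 4: place BB@(0,5)
Op 5: remove (0,5)
Per-piece attacks for B:
B attacks (1,5): no

Answer: no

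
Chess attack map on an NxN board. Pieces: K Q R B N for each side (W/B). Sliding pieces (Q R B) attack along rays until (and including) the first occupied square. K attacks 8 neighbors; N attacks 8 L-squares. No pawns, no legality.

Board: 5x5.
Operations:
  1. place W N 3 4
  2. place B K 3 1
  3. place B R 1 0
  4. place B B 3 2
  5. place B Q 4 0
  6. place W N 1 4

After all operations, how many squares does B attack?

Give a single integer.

Answer: 18

Derivation:
Op 1: place WN@(3,4)
Op 2: place BK@(3,1)
Op 3: place BR@(1,0)
Op 4: place BB@(3,2)
Op 5: place BQ@(4,0)
Op 6: place WN@(1,4)
Per-piece attacks for B:
  BR@(1,0): attacks (1,1) (1,2) (1,3) (1,4) (2,0) (3,0) (4,0) (0,0) [ray(0,1) blocked at (1,4); ray(1,0) blocked at (4,0)]
  BK@(3,1): attacks (3,2) (3,0) (4,1) (2,1) (4,2) (4,0) (2,2) (2,0)
  BB@(3,2): attacks (4,3) (4,1) (2,3) (1,4) (2,1) (1,0) [ray(-1,1) blocked at (1,4); ray(-1,-1) blocked at (1,0)]
  BQ@(4,0): attacks (4,1) (4,2) (4,3) (4,4) (3,0) (2,0) (1,0) (3,1) [ray(-1,0) blocked at (1,0); ray(-1,1) blocked at (3,1)]
Union (18 distinct): (0,0) (1,0) (1,1) (1,2) (1,3) (1,4) (2,0) (2,1) (2,2) (2,3) (3,0) (3,1) (3,2) (4,0) (4,1) (4,2) (4,3) (4,4)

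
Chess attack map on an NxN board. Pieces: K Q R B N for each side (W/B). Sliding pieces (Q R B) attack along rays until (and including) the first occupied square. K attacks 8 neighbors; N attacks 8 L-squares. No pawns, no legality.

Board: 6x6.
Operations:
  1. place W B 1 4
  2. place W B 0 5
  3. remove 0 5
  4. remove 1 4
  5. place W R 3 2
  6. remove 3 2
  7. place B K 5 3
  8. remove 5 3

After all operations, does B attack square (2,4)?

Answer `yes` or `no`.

Op 1: place WB@(1,4)
Op 2: place WB@(0,5)
Op 3: remove (0,5)
Op 4: remove (1,4)
Op 5: place WR@(3,2)
Op 6: remove (3,2)
Op 7: place BK@(5,3)
Op 8: remove (5,3)
Per-piece attacks for B:
B attacks (2,4): no

Answer: no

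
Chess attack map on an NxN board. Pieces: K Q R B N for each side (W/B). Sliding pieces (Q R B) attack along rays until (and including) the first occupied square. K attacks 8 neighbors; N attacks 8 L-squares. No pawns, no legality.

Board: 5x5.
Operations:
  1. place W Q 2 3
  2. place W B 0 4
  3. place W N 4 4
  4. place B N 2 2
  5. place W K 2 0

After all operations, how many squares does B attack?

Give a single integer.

Op 1: place WQ@(2,3)
Op 2: place WB@(0,4)
Op 3: place WN@(4,4)
Op 4: place BN@(2,2)
Op 5: place WK@(2,0)
Per-piece attacks for B:
  BN@(2,2): attacks (3,4) (4,3) (1,4) (0,3) (3,0) (4,1) (1,0) (0,1)
Union (8 distinct): (0,1) (0,3) (1,0) (1,4) (3,0) (3,4) (4,1) (4,3)

Answer: 8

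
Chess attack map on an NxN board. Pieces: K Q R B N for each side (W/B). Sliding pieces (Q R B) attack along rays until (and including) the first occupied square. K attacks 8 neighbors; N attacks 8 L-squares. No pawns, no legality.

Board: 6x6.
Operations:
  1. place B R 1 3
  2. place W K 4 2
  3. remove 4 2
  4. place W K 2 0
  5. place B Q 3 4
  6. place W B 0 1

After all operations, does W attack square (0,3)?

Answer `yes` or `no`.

Answer: no

Derivation:
Op 1: place BR@(1,3)
Op 2: place WK@(4,2)
Op 3: remove (4,2)
Op 4: place WK@(2,0)
Op 5: place BQ@(3,4)
Op 6: place WB@(0,1)
Per-piece attacks for W:
  WB@(0,1): attacks (1,2) (2,3) (3,4) (1,0) [ray(1,1) blocked at (3,4)]
  WK@(2,0): attacks (2,1) (3,0) (1,0) (3,1) (1,1)
W attacks (0,3): no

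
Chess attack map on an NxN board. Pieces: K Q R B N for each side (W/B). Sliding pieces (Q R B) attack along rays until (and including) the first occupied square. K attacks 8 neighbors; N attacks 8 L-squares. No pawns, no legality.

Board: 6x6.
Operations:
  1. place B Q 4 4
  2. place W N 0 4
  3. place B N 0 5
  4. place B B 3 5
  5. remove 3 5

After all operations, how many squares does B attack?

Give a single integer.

Answer: 18

Derivation:
Op 1: place BQ@(4,4)
Op 2: place WN@(0,4)
Op 3: place BN@(0,5)
Op 4: place BB@(3,5)
Op 5: remove (3,5)
Per-piece attacks for B:
  BN@(0,5): attacks (1,3) (2,4)
  BQ@(4,4): attacks (4,5) (4,3) (4,2) (4,1) (4,0) (5,4) (3,4) (2,4) (1,4) (0,4) (5,5) (5,3) (3,5) (3,3) (2,2) (1,1) (0,0) [ray(-1,0) blocked at (0,4)]
Union (18 distinct): (0,0) (0,4) (1,1) (1,3) (1,4) (2,2) (2,4) (3,3) (3,4) (3,5) (4,0) (4,1) (4,2) (4,3) (4,5) (5,3) (5,4) (5,5)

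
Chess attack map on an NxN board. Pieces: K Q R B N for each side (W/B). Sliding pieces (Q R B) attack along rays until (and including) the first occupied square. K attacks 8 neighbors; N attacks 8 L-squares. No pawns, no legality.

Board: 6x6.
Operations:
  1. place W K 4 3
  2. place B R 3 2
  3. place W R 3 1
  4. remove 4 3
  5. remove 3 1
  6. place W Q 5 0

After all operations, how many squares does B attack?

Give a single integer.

Answer: 10

Derivation:
Op 1: place WK@(4,3)
Op 2: place BR@(3,2)
Op 3: place WR@(3,1)
Op 4: remove (4,3)
Op 5: remove (3,1)
Op 6: place WQ@(5,0)
Per-piece attacks for B:
  BR@(3,2): attacks (3,3) (3,4) (3,5) (3,1) (3,0) (4,2) (5,2) (2,2) (1,2) (0,2)
Union (10 distinct): (0,2) (1,2) (2,2) (3,0) (3,1) (3,3) (3,4) (3,5) (4,2) (5,2)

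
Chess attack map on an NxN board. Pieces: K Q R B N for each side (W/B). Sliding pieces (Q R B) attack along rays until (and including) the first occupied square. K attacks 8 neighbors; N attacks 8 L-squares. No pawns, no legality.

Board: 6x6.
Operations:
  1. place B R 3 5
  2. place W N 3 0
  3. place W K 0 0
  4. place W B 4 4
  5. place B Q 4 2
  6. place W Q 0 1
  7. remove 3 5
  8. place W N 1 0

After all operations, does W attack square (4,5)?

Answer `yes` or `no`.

Op 1: place BR@(3,5)
Op 2: place WN@(3,0)
Op 3: place WK@(0,0)
Op 4: place WB@(4,4)
Op 5: place BQ@(4,2)
Op 6: place WQ@(0,1)
Op 7: remove (3,5)
Op 8: place WN@(1,0)
Per-piece attacks for W:
  WK@(0,0): attacks (0,1) (1,0) (1,1)
  WQ@(0,1): attacks (0,2) (0,3) (0,4) (0,5) (0,0) (1,1) (2,1) (3,1) (4,1) (5,1) (1,2) (2,3) (3,4) (4,5) (1,0) [ray(0,-1) blocked at (0,0); ray(1,-1) blocked at (1,0)]
  WN@(1,0): attacks (2,2) (3,1) (0,2)
  WN@(3,0): attacks (4,2) (5,1) (2,2) (1,1)
  WB@(4,4): attacks (5,5) (5,3) (3,5) (3,3) (2,2) (1,1) (0,0) [ray(-1,-1) blocked at (0,0)]
W attacks (4,5): yes

Answer: yes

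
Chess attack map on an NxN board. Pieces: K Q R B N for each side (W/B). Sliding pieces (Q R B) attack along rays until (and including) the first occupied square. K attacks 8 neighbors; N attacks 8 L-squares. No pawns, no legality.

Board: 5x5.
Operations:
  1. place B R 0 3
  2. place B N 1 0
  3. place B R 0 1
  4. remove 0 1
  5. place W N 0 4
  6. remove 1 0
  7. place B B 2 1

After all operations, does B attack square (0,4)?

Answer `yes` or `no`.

Op 1: place BR@(0,3)
Op 2: place BN@(1,0)
Op 3: place BR@(0,1)
Op 4: remove (0,1)
Op 5: place WN@(0,4)
Op 6: remove (1,0)
Op 7: place BB@(2,1)
Per-piece attacks for B:
  BR@(0,3): attacks (0,4) (0,2) (0,1) (0,0) (1,3) (2,3) (3,3) (4,3) [ray(0,1) blocked at (0,4)]
  BB@(2,1): attacks (3,2) (4,3) (3,0) (1,2) (0,3) (1,0) [ray(-1,1) blocked at (0,3)]
B attacks (0,4): yes

Answer: yes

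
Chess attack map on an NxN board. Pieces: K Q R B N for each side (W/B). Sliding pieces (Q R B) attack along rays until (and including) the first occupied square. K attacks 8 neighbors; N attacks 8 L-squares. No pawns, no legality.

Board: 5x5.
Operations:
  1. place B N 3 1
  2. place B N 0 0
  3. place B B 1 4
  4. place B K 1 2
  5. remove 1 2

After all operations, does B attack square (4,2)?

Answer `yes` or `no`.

Answer: no

Derivation:
Op 1: place BN@(3,1)
Op 2: place BN@(0,0)
Op 3: place BB@(1,4)
Op 4: place BK@(1,2)
Op 5: remove (1,2)
Per-piece attacks for B:
  BN@(0,0): attacks (1,2) (2,1)
  BB@(1,4): attacks (2,3) (3,2) (4,1) (0,3)
  BN@(3,1): attacks (4,3) (2,3) (1,2) (1,0)
B attacks (4,2): no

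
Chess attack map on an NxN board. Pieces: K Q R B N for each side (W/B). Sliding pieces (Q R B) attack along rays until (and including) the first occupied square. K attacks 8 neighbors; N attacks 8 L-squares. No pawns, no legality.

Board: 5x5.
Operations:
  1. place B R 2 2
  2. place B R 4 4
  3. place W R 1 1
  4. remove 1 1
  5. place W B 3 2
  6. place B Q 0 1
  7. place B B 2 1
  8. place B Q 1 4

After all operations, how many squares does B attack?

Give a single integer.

Answer: 20

Derivation:
Op 1: place BR@(2,2)
Op 2: place BR@(4,4)
Op 3: place WR@(1,1)
Op 4: remove (1,1)
Op 5: place WB@(3,2)
Op 6: place BQ@(0,1)
Op 7: place BB@(2,1)
Op 8: place BQ@(1,4)
Per-piece attacks for B:
  BQ@(0,1): attacks (0,2) (0,3) (0,4) (0,0) (1,1) (2,1) (1,2) (2,3) (3,4) (1,0) [ray(1,0) blocked at (2,1)]
  BQ@(1,4): attacks (1,3) (1,2) (1,1) (1,0) (2,4) (3,4) (4,4) (0,4) (2,3) (3,2) (0,3) [ray(1,0) blocked at (4,4); ray(1,-1) blocked at (3,2)]
  BB@(2,1): attacks (3,2) (3,0) (1,2) (0,3) (1,0) [ray(1,1) blocked at (3,2)]
  BR@(2,2): attacks (2,3) (2,4) (2,1) (3,2) (1,2) (0,2) [ray(0,-1) blocked at (2,1); ray(1,0) blocked at (3,2)]
  BR@(4,4): attacks (4,3) (4,2) (4,1) (4,0) (3,4) (2,4) (1,4) [ray(-1,0) blocked at (1,4)]
Union (20 distinct): (0,0) (0,2) (0,3) (0,4) (1,0) (1,1) (1,2) (1,3) (1,4) (2,1) (2,3) (2,4) (3,0) (3,2) (3,4) (4,0) (4,1) (4,2) (4,3) (4,4)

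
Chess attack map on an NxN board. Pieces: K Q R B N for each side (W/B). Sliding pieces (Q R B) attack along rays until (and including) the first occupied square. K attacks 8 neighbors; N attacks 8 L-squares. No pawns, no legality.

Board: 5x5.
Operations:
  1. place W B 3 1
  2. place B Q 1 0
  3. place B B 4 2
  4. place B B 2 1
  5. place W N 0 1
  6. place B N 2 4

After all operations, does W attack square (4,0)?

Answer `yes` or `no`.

Op 1: place WB@(3,1)
Op 2: place BQ@(1,0)
Op 3: place BB@(4,2)
Op 4: place BB@(2,1)
Op 5: place WN@(0,1)
Op 6: place BN@(2,4)
Per-piece attacks for W:
  WN@(0,1): attacks (1,3) (2,2) (2,0)
  WB@(3,1): attacks (4,2) (4,0) (2,2) (1,3) (0,4) (2,0) [ray(1,1) blocked at (4,2)]
W attacks (4,0): yes

Answer: yes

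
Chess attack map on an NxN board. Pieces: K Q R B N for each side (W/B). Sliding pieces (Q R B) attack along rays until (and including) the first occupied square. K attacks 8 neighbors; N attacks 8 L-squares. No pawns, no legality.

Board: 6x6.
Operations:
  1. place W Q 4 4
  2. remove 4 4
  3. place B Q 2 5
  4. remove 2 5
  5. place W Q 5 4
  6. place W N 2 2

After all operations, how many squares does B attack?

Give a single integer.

Op 1: place WQ@(4,4)
Op 2: remove (4,4)
Op 3: place BQ@(2,5)
Op 4: remove (2,5)
Op 5: place WQ@(5,4)
Op 6: place WN@(2,2)
Per-piece attacks for B:
Union (0 distinct): (none)

Answer: 0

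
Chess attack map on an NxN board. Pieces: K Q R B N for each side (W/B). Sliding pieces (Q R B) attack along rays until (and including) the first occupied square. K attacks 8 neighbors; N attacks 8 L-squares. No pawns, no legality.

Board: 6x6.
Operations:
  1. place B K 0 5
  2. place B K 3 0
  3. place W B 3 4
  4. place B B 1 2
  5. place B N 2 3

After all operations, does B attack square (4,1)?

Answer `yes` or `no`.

Op 1: place BK@(0,5)
Op 2: place BK@(3,0)
Op 3: place WB@(3,4)
Op 4: place BB@(1,2)
Op 5: place BN@(2,3)
Per-piece attacks for B:
  BK@(0,5): attacks (0,4) (1,5) (1,4)
  BB@(1,2): attacks (2,3) (2,1) (3,0) (0,3) (0,1) [ray(1,1) blocked at (2,3); ray(1,-1) blocked at (3,0)]
  BN@(2,3): attacks (3,5) (4,4) (1,5) (0,4) (3,1) (4,2) (1,1) (0,2)
  BK@(3,0): attacks (3,1) (4,0) (2,0) (4,1) (2,1)
B attacks (4,1): yes

Answer: yes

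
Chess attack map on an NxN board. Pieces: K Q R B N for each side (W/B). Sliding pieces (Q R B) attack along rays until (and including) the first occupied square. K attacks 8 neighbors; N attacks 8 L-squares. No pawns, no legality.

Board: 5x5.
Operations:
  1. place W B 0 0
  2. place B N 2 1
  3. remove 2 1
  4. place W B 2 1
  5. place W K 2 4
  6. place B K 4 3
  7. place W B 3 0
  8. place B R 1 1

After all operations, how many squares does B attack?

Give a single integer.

Answer: 11

Derivation:
Op 1: place WB@(0,0)
Op 2: place BN@(2,1)
Op 3: remove (2,1)
Op 4: place WB@(2,1)
Op 5: place WK@(2,4)
Op 6: place BK@(4,3)
Op 7: place WB@(3,0)
Op 8: place BR@(1,1)
Per-piece attacks for B:
  BR@(1,1): attacks (1,2) (1,3) (1,4) (1,0) (2,1) (0,1) [ray(1,0) blocked at (2,1)]
  BK@(4,3): attacks (4,4) (4,2) (3,3) (3,4) (3,2)
Union (11 distinct): (0,1) (1,0) (1,2) (1,3) (1,4) (2,1) (3,2) (3,3) (3,4) (4,2) (4,4)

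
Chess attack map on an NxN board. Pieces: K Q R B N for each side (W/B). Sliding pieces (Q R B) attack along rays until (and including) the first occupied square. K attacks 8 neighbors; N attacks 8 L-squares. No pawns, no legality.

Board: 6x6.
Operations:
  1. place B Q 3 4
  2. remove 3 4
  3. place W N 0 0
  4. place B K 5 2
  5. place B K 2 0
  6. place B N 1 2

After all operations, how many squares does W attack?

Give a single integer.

Answer: 2

Derivation:
Op 1: place BQ@(3,4)
Op 2: remove (3,4)
Op 3: place WN@(0,0)
Op 4: place BK@(5,2)
Op 5: place BK@(2,0)
Op 6: place BN@(1,2)
Per-piece attacks for W:
  WN@(0,0): attacks (1,2) (2,1)
Union (2 distinct): (1,2) (2,1)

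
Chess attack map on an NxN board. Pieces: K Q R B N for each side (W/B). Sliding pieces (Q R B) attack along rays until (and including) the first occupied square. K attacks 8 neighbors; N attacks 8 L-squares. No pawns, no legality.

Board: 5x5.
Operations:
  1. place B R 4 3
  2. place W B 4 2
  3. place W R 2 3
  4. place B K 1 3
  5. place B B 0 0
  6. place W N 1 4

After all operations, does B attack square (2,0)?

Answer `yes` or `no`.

Op 1: place BR@(4,3)
Op 2: place WB@(4,2)
Op 3: place WR@(2,3)
Op 4: place BK@(1,3)
Op 5: place BB@(0,0)
Op 6: place WN@(1,4)
Per-piece attacks for B:
  BB@(0,0): attacks (1,1) (2,2) (3,3) (4,4)
  BK@(1,3): attacks (1,4) (1,2) (2,3) (0,3) (2,4) (2,2) (0,4) (0,2)
  BR@(4,3): attacks (4,4) (4,2) (3,3) (2,3) [ray(0,-1) blocked at (4,2); ray(-1,0) blocked at (2,3)]
B attacks (2,0): no

Answer: no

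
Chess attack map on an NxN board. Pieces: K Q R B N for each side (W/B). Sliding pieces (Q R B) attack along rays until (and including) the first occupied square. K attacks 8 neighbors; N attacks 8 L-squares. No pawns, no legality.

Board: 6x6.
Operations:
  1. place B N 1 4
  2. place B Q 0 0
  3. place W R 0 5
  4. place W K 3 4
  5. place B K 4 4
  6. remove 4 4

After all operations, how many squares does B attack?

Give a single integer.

Op 1: place BN@(1,4)
Op 2: place BQ@(0,0)
Op 3: place WR@(0,5)
Op 4: place WK@(3,4)
Op 5: place BK@(4,4)
Op 6: remove (4,4)
Per-piece attacks for B:
  BQ@(0,0): attacks (0,1) (0,2) (0,3) (0,4) (0,5) (1,0) (2,0) (3,0) (4,0) (5,0) (1,1) (2,2) (3,3) (4,4) (5,5) [ray(0,1) blocked at (0,5)]
  BN@(1,4): attacks (3,5) (2,2) (3,3) (0,2)
Union (16 distinct): (0,1) (0,2) (0,3) (0,4) (0,5) (1,0) (1,1) (2,0) (2,2) (3,0) (3,3) (3,5) (4,0) (4,4) (5,0) (5,5)

Answer: 16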